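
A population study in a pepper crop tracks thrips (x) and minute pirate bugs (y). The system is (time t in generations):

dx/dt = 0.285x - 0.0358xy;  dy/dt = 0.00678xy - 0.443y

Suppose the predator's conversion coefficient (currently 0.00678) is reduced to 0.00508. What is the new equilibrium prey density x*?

x* ≈ 87.2

At the interior fixed point, setting dy/dt = 0 with y > 0 fixes x* = (predator death rate)/(xy coefficient) — independent of the other coefficients.
With the change, x* = 0.443/0.00508 = 87.2; it rises from 65.3.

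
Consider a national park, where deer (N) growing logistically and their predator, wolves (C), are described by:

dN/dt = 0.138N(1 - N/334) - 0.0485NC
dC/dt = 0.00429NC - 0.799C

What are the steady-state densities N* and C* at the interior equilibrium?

From dC/dt = 0 with C > 0: 0.00429N* = 0.799, so N* = 186.
Substitute into dN/dt = 0: 0.138(1 - 186/334) = 0.0485C*.
The bracket is 0.442, giving C* = 0.061/0.0485 = 1.26.

N* ≈ 186, C* ≈ 1.26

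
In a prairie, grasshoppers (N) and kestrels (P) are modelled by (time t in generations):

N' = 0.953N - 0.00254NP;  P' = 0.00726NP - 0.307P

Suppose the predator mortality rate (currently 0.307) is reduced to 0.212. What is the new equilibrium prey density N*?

N* ≈ 29.2

At the interior fixed point, setting dP/dt = 0 with P > 0 fixes N* = (predator death rate)/(NP coefficient) — independent of the other coefficients.
With the change, N* = 0.212/0.00726 = 29.2; it falls from 42.3.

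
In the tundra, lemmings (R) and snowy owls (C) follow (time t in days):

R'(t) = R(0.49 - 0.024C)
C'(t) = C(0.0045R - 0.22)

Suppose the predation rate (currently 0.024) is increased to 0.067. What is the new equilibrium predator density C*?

At the interior fixed point, setting dR/dt = 0 with R > 0 fixes C* = (prey growth rate)/(RC coefficient) — independent of the other coefficients.
With the change, C* = 0.49/0.067 = 7.31; it falls from 20.4.

C* ≈ 7.31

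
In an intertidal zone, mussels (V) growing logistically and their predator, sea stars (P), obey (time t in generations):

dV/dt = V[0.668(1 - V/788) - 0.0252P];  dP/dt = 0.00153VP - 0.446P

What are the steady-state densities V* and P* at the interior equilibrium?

V* ≈ 292, P* ≈ 16.7

From dP/dt = 0 with P > 0: 0.00153V* = 0.446, so V* = 292.
Substitute into dV/dt = 0: 0.668(1 - 292/788) = 0.0252P*.
The bracket is 0.63, giving P* = 0.421/0.0252 = 16.7.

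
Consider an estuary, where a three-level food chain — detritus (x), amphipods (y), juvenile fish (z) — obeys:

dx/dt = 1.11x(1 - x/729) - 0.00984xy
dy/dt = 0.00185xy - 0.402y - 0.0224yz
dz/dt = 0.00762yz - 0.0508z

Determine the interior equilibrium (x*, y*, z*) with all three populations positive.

x* ≈ 686, y* ≈ 6.67, z* ≈ 38.7

From dz/dt = 0: 0.00762y* = 0.0508, so y* = 6.67.
From dx/dt = 0: 1.11(1 - x*/729) = 0.00984·6.67, giving x* = 729·(1 - 0.0591) = 686.
From dy/dt = 0: 0.00185·686 - 0.402 = 0.0224z*, so z* = 0.867/0.0224 = 38.7.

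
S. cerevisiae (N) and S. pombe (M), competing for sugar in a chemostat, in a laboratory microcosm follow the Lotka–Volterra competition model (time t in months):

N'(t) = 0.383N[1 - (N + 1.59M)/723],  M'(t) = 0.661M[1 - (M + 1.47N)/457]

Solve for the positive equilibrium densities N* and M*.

Setting both brackets to zero gives the nullclines N + 1.59M = 723 and 1.47N + M = 457.
Substituting M = 457 - 1.47N into the first: N(1 - 1.59·1.47) = 723 - 1.59·457.
So N* = -3.63/-1.34 = 2.71, and then M* = 457 - 1.47·2.71 = 453.

N* ≈ 2.71, M* ≈ 453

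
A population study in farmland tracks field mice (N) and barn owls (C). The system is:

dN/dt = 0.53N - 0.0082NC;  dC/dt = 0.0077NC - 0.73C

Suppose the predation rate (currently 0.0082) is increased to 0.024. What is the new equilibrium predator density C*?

At the interior fixed point, setting dN/dt = 0 with N > 0 fixes C* = (prey growth rate)/(NC coefficient) — independent of the other coefficients.
With the change, C* = 0.53/0.024 = 22.1; it falls from 64.6.

C* ≈ 22.1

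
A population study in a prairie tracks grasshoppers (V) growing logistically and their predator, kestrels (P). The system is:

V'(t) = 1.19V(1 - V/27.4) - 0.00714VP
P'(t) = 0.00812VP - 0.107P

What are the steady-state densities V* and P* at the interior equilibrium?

V* ≈ 13.2, P* ≈ 86.5

From dP/dt = 0 with P > 0: 0.00812V* = 0.107, so V* = 13.2.
Substitute into dV/dt = 0: 1.19(1 - 13.2/27.4) = 0.00714P*.
The bracket is 0.519, giving P* = 0.618/0.00714 = 86.5.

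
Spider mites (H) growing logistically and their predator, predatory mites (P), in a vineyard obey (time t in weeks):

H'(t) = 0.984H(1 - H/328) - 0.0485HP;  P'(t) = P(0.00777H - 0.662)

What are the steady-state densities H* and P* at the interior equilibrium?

From dP/dt = 0 with P > 0: 0.00777H* = 0.662, so H* = 85.2.
Substitute into dH/dt = 0: 0.984(1 - 85.2/328) = 0.0485P*.
The bracket is 0.74, giving P* = 0.728/0.0485 = 15.

H* ≈ 85.2, P* ≈ 15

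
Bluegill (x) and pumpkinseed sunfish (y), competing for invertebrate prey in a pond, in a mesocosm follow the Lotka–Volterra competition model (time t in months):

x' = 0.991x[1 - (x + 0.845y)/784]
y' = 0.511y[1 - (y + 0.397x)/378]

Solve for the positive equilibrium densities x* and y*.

Setting both brackets to zero gives the nullclines x + 0.845y = 784 and 0.397x + y = 378.
Substituting y = 378 - 0.397x into the first: x(1 - 0.845·0.397) = 784 - 0.845·378.
So x* = 465/0.665 = 699, and then y* = 378 - 0.397·699 = 100.

x* ≈ 699, y* ≈ 100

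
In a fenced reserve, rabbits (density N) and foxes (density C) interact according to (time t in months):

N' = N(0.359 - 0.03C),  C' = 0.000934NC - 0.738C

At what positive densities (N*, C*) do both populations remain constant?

N* ≈ 790, C* ≈ 12

Set dC/dt = 0 with C > 0: 0.000934N - 0.738 = 0, so N* = 0.738/0.000934 = 790.
Set dN/dt = 0 with N > 0: 0.359 - 0.03C = 0, so C* = 0.359/0.03 = 12.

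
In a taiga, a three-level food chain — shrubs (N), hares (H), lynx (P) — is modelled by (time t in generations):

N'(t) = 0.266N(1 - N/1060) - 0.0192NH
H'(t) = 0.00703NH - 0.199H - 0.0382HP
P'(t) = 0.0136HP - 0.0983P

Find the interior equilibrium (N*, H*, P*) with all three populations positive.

From dP/dt = 0: 0.0136H* = 0.0983, so H* = 7.23.
From dN/dt = 0: 0.266(1 - N*/1060) = 0.0192·7.23, giving N* = 1060·(1 - 0.522) = 507.
From dH/dt = 0: 0.00703·507 - 0.199 = 0.0382P*, so P* = 3.37/0.0382 = 88.1.

N* ≈ 507, H* ≈ 7.23, P* ≈ 88.1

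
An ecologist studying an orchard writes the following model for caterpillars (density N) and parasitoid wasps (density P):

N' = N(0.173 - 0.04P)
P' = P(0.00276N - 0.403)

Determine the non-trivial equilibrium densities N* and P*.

N* ≈ 146, P* ≈ 4.32

Set dP/dt = 0 with P > 0: 0.00276N - 0.403 = 0, so N* = 0.403/0.00276 = 146.
Set dN/dt = 0 with N > 0: 0.173 - 0.04P = 0, so P* = 0.173/0.04 = 4.32.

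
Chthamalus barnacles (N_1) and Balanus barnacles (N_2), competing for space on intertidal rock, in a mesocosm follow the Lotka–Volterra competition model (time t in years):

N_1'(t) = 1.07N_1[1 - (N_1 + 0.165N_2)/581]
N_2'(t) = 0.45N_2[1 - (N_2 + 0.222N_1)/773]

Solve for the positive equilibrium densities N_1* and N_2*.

Setting both brackets to zero gives the nullclines N_1 + 0.165N_2 = 581 and 0.222N_1 + N_2 = 773.
Substituting N_2 = 773 - 0.222N_1 into the first: N_1(1 - 0.165·0.222) = 581 - 0.165·773.
So N_1* = 453/0.963 = 471, and then N_2* = 773 - 0.222·471 = 669.

N_1* ≈ 471, N_2* ≈ 669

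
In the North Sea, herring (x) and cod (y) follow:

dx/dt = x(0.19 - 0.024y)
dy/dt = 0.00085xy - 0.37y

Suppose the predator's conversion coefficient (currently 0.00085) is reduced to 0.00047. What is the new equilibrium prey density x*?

x* ≈ 787

At the interior fixed point, setting dy/dt = 0 with y > 0 fixes x* = (predator death rate)/(xy coefficient) — independent of the other coefficients.
With the change, x* = 0.37/0.00047 = 787; it rises from 435.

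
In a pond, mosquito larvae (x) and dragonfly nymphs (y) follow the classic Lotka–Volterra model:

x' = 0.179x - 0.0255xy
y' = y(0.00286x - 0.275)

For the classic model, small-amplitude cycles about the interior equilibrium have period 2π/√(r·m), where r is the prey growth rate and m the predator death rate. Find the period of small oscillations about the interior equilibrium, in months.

T ≈ 28.3 months

Here r = 0.179 and m = 0.275, so r·m = 0.0492.
ω = √0.0492 = 0.222 per month, hence T = 2π/ω ≈ 28.3 months.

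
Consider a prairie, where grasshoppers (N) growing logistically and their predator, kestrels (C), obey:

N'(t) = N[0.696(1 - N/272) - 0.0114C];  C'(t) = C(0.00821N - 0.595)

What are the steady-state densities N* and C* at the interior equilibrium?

N* ≈ 72.5, C* ≈ 44.8

From dC/dt = 0 with C > 0: 0.00821N* = 0.595, so N* = 72.5.
Substitute into dN/dt = 0: 0.696(1 - 72.5/272) = 0.0114C*.
The bracket is 0.734, giving C* = 0.511/0.0114 = 44.8.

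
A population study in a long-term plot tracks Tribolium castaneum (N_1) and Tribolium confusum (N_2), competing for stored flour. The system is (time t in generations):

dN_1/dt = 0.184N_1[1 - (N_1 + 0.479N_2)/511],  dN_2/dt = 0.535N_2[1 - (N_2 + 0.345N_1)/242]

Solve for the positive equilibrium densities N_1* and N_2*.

N_1* ≈ 473, N_2* ≈ 78.7

Setting both brackets to zero gives the nullclines N_1 + 0.479N_2 = 511 and 0.345N_1 + N_2 = 242.
Substituting N_2 = 242 - 0.345N_1 into the first: N_1(1 - 0.479·0.345) = 511 - 0.479·242.
So N_1* = 395/0.835 = 473, and then N_2* = 242 - 0.345·473 = 78.7.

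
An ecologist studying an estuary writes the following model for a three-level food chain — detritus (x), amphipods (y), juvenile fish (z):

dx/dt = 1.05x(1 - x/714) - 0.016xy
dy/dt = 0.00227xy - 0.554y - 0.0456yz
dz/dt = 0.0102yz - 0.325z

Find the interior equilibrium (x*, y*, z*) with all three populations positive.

x* ≈ 367, y* ≈ 31.9, z* ≈ 6.14

From dz/dt = 0: 0.0102y* = 0.325, so y* = 31.9.
From dx/dt = 0: 1.05(1 - x*/714) = 0.016·31.9, giving x* = 714·(1 - 0.486) = 367.
From dy/dt = 0: 0.00227·367 - 0.554 = 0.0456z*, so z* = 0.28/0.0456 = 6.14.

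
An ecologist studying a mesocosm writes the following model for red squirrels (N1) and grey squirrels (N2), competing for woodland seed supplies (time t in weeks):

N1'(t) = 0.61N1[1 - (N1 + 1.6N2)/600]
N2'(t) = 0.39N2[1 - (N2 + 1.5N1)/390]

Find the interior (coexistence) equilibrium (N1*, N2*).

N1* ≈ 17.1, N2* ≈ 364

Setting both brackets to zero gives the nullclines N1 + 1.6N2 = 600 and 1.5N1 + N2 = 390.
Substituting N2 = 390 - 1.5N1 into the first: N1(1 - 1.6·1.5) = 600 - 1.6·390.
So N1* = -24/-1.4 = 17.1, and then N2* = 390 - 1.5·17.1 = 364.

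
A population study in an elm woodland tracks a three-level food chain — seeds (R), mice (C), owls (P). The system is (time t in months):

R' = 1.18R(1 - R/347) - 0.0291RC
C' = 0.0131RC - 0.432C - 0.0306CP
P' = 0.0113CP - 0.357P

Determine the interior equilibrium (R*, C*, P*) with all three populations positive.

R* ≈ 76.6, C* ≈ 31.6, P* ≈ 18.7

From dP/dt = 0: 0.0113C* = 0.357, so C* = 31.6.
From dR/dt = 0: 1.18(1 - R*/347) = 0.0291·31.6, giving R* = 347·(1 - 0.779) = 76.6.
From dC/dt = 0: 0.0131·76.6 - 0.432 = 0.0306P*, so P* = 0.572/0.0306 = 18.7.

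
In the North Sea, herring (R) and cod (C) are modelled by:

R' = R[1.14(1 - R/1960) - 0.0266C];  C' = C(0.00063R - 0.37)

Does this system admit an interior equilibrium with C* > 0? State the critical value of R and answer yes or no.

The predator equation gives dC/dt > 0 only when R > 0.37/0.00063 = 587.
Without the predator, R → K = 1960. Since 1960 > 587, the predator can invade and persist.

Threshold R = 587; K > 587, so yes, the predator persists.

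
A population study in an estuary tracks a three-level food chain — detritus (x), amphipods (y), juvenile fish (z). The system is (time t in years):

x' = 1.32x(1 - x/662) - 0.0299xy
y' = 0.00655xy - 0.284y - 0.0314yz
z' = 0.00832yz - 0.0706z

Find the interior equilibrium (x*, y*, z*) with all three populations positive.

x* ≈ 535, y* ≈ 8.49, z* ≈ 103

From dz/dt = 0: 0.00832y* = 0.0706, so y* = 8.49.
From dx/dt = 0: 1.32(1 - x*/662) = 0.0299·8.49, giving x* = 662·(1 - 0.192) = 535.
From dy/dt = 0: 0.00655·535 - 0.284 = 0.0314z*, so z* = 3.22/0.0314 = 103.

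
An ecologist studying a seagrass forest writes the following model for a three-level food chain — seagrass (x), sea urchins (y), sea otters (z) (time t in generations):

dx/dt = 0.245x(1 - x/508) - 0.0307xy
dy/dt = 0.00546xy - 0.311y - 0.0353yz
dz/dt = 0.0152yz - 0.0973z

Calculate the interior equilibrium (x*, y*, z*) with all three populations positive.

From dz/dt = 0: 0.0152y* = 0.0973, so y* = 6.4.
From dx/dt = 0: 0.245(1 - x*/508) = 0.0307·6.4, giving x* = 508·(1 - 0.802) = 101.
From dy/dt = 0: 0.00546·101 - 0.311 = 0.0353z*, so z* = 0.238/0.0353 = 6.74.

x* ≈ 101, y* ≈ 6.4, z* ≈ 6.74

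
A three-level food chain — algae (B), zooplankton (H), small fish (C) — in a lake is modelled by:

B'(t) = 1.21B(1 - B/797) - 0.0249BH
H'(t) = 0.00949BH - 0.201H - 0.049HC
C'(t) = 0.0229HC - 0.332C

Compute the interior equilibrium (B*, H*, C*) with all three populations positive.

B* ≈ 559, H* ≈ 14.5, C* ≈ 104

From dC/dt = 0: 0.0229H* = 0.332, so H* = 14.5.
From dB/dt = 0: 1.21(1 - B*/797) = 0.0249·14.5, giving B* = 797·(1 - 0.298) = 559.
From dH/dt = 0: 0.00949·559 - 0.201 = 0.049C*, so C* = 5.11/0.049 = 104.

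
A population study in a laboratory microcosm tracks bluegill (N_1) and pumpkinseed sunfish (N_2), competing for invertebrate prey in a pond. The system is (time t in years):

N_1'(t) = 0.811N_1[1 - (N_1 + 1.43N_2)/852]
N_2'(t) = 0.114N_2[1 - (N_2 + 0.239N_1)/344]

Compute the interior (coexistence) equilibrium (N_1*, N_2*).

Setting both brackets to zero gives the nullclines N_1 + 1.43N_2 = 852 and 0.239N_1 + N_2 = 344.
Substituting N_2 = 344 - 0.239N_1 into the first: N_1(1 - 1.43·0.239) = 852 - 1.43·344.
So N_1* = 360/0.658 = 547, and then N_2* = 344 - 0.239·547 = 213.

N_1* ≈ 547, N_2* ≈ 213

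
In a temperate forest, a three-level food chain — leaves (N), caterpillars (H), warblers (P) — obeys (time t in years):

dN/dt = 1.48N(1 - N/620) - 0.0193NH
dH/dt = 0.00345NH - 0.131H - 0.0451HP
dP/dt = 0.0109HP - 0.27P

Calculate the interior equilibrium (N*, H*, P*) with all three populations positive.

N* ≈ 420, H* ≈ 24.8, P* ≈ 29.2

From dP/dt = 0: 0.0109H* = 0.27, so H* = 24.8.
From dN/dt = 0: 1.48(1 - N*/620) = 0.0193·24.8, giving N* = 620·(1 - 0.323) = 420.
From dH/dt = 0: 0.00345·420 - 0.131 = 0.0451P*, so P* = 1.32/0.0451 = 29.2.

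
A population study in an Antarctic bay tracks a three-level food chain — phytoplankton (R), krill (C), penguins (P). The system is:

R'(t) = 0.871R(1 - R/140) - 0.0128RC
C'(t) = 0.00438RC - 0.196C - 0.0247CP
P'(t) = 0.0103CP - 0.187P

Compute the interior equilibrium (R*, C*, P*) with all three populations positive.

R* ≈ 103, C* ≈ 18.2, P* ≈ 10.3

From dP/dt = 0: 0.0103C* = 0.187, so C* = 18.2.
From dR/dt = 0: 0.871(1 - R*/140) = 0.0128·18.2, giving R* = 140·(1 - 0.267) = 103.
From dC/dt = 0: 0.00438·103 - 0.196 = 0.0247P*, so P* = 0.254/0.0247 = 10.3.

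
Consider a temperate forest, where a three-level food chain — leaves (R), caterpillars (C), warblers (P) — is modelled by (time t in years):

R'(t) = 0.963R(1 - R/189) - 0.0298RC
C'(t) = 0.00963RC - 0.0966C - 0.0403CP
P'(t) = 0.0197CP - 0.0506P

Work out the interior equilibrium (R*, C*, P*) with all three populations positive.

From dP/dt = 0: 0.0197C* = 0.0506, so C* = 2.57.
From dR/dt = 0: 0.963(1 - R*/189) = 0.0298·2.57, giving R* = 189·(1 - 0.0795) = 174.
From dC/dt = 0: 0.00963·174 - 0.0966 = 0.0403P*, so P* = 1.58/0.0403 = 39.2.

R* ≈ 174, C* ≈ 2.57, P* ≈ 39.2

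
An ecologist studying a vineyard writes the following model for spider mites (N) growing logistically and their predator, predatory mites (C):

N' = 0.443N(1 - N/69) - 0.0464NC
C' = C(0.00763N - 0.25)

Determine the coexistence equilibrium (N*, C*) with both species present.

From dC/dt = 0 with C > 0: 0.00763N* = 0.25, so N* = 32.8.
Substitute into dN/dt = 0: 0.443(1 - 32.8/69) = 0.0464C*.
The bracket is 0.525, giving C* = 0.233/0.0464 = 5.01.

N* ≈ 32.8, C* ≈ 5.01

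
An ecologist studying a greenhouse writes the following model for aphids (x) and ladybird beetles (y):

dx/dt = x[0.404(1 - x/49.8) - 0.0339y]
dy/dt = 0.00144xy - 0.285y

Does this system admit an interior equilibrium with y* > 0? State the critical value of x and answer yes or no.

The predator equation gives dy/dt > 0 only when x > 0.285/0.00144 = 198.
Without the predator, x → K = 49.8. Since 49.8 < 198, the predator cannot invade.

Threshold x = 198; K < 198, so no, the predator goes extinct.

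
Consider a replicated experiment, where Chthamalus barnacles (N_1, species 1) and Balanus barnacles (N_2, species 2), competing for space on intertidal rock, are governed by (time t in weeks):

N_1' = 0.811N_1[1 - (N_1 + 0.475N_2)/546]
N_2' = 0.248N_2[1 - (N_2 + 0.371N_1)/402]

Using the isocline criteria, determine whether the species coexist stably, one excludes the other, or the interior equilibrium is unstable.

stable coexistence

Compare the nullcline intercepts: K1/α12 = 546/0.475 = 1150 > K2 = 402; K2/α21 = 402/0.371 = 1080 > K1 = 546.
Since both inequalities hold, each species can invade when rare, so the interior equilibrium is stable.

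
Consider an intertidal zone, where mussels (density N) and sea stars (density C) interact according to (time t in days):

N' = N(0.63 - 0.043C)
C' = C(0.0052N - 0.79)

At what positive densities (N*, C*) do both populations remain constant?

Set dC/dt = 0 with C > 0: 0.0052N - 0.79 = 0, so N* = 0.79/0.0052 = 152.
Set dN/dt = 0 with N > 0: 0.63 - 0.043C = 0, so C* = 0.63/0.043 = 14.7.

N* ≈ 152, C* ≈ 14.7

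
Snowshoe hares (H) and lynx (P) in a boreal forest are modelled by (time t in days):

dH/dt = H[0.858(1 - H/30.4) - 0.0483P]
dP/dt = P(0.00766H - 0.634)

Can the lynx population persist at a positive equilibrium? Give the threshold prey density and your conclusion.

The predator equation gives dP/dt > 0 only when H > 0.634/0.00766 = 82.8.
Without the predator, H → K = 30.4. Since 30.4 < 82.8, the predator cannot invade.

Threshold H = 82.8; K < 82.8, so no, the predator goes extinct.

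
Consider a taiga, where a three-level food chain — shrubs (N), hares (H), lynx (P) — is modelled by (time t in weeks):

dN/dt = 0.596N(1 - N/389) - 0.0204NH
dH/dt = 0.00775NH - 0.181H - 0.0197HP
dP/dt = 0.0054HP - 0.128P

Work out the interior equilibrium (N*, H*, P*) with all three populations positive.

From dP/dt = 0: 0.0054H* = 0.128, so H* = 23.7.
From dN/dt = 0: 0.596(1 - N*/389) = 0.0204·23.7, giving N* = 389·(1 - 0.811) = 73.4.
From dH/dt = 0: 0.00775·73.4 - 0.181 = 0.0197P*, so P* = 0.388/0.0197 = 19.7.

N* ≈ 73.4, H* ≈ 23.7, P* ≈ 19.7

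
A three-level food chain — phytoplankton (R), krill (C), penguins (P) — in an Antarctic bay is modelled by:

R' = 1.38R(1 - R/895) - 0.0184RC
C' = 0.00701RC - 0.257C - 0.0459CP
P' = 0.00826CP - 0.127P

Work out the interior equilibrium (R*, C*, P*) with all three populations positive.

From dP/dt = 0: 0.00826C* = 0.127, so C* = 15.4.
From dR/dt = 0: 1.38(1 - R*/895) = 0.0184·15.4, giving R* = 895·(1 - 0.205) = 712.
From dC/dt = 0: 0.00701·712 - 0.257 = 0.0459P*, so P* = 4.73/0.0459 = 103.

R* ≈ 712, C* ≈ 15.4, P* ≈ 103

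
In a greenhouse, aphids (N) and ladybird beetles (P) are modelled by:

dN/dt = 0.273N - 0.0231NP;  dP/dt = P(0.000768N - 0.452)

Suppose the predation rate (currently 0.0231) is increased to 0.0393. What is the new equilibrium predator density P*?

P* ≈ 6.95

At the interior fixed point, setting dN/dt = 0 with N > 0 fixes P* = (prey growth rate)/(NP coefficient) — independent of the other coefficients.
With the change, P* = 0.273/0.0393 = 6.95; it falls from 11.8.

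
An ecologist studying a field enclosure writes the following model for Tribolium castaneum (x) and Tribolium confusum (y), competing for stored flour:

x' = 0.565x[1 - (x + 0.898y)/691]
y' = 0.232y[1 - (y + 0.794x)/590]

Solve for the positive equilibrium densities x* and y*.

x* ≈ 562, y* ≈ 144

Setting both brackets to zero gives the nullclines x + 0.898y = 691 and 0.794x + y = 590.
Substituting y = 590 - 0.794x into the first: x(1 - 0.898·0.794) = 691 - 0.898·590.
So x* = 161/0.287 = 562, and then y* = 590 - 0.794·562 = 144.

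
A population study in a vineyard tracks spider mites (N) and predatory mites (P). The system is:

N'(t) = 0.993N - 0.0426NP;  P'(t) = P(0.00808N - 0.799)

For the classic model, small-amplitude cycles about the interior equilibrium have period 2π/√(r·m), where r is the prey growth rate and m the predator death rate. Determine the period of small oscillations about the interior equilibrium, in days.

T ≈ 7.05 days

Here r = 0.993 and m = 0.799, so r·m = 0.793.
ω = √0.793 = 0.891 per day, hence T = 2π/ω ≈ 7.05 days.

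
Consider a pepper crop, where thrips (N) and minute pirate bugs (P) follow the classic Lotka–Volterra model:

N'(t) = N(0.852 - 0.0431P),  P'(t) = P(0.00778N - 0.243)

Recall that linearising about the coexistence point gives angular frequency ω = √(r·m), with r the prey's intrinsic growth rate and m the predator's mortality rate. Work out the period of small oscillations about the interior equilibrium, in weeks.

Here r = 0.852 and m = 0.243, so r·m = 0.207.
ω = √0.207 = 0.455 per week, hence T = 2π/ω ≈ 13.8 weeks.

T ≈ 13.8 weeks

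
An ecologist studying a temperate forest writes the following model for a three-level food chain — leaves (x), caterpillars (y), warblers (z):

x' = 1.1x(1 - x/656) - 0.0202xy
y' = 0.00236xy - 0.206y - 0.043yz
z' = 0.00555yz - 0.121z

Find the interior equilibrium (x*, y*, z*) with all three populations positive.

From dz/dt = 0: 0.00555y* = 0.121, so y* = 21.8.
From dx/dt = 0: 1.1(1 - x*/656) = 0.0202·21.8, giving x* = 656·(1 - 0.4) = 393.
From dy/dt = 0: 0.00236·393 - 0.206 = 0.043z*, so z* = 0.722/0.043 = 16.8.

x* ≈ 393, y* ≈ 21.8, z* ≈ 16.8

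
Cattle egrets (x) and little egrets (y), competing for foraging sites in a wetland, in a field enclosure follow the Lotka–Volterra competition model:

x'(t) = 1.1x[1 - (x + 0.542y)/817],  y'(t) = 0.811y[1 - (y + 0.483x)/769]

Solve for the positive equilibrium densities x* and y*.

x* ≈ 542, y* ≈ 507

Setting both brackets to zero gives the nullclines x + 0.542y = 817 and 0.483x + y = 769.
Substituting y = 769 - 0.483x into the first: x(1 - 0.542·0.483) = 817 - 0.542·769.
So x* = 400/0.738 = 542, and then y* = 769 - 0.483·542 = 507.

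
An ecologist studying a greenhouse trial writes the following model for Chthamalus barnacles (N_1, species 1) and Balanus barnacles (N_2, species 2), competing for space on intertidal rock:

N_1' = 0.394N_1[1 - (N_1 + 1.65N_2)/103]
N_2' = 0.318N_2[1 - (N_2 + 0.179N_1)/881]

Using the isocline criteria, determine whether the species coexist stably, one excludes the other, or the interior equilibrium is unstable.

Compare the nullcline intercepts: K1/α12 = 103/1.65 = 62.4 < K2 = 881; K2/α21 = 881/0.179 = 4920 > K1 = 103.
Since the inequalities point opposite ways, species 2 can invade but species 1 cannot.

species 2 excludes species 1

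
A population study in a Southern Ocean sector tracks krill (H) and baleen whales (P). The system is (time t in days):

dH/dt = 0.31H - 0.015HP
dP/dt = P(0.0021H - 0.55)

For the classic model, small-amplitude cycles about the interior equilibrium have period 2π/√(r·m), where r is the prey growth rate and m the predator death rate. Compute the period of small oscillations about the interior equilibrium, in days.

T ≈ 15.2 days

Here r = 0.31 and m = 0.55, so r·m = 0.171.
ω = √0.171 = 0.413 per day, hence T = 2π/ω ≈ 15.2 days.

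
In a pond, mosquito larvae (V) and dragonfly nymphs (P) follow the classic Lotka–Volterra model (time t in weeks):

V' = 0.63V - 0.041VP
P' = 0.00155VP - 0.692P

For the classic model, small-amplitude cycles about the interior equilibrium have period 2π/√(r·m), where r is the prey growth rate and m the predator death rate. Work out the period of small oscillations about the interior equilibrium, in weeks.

T ≈ 9.52 weeks

Here r = 0.63 and m = 0.692, so r·m = 0.436.
ω = √0.436 = 0.66 per week, hence T = 2π/ω ≈ 9.52 weeks.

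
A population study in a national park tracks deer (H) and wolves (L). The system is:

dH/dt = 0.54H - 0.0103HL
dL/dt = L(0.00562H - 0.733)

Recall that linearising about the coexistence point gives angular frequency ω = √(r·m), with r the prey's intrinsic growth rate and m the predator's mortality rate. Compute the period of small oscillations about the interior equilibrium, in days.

Here r = 0.54 and m = 0.733, so r·m = 0.396.
ω = √0.396 = 0.629 per day, hence T = 2π/ω ≈ 9.99 days.

T ≈ 9.99 days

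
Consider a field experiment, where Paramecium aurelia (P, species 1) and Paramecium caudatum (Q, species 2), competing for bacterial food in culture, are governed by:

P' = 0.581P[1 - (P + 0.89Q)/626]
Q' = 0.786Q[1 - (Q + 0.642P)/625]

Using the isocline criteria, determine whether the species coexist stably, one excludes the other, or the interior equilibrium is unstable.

stable coexistence

Compare the nullcline intercepts: K1/α12 = 626/0.89 = 703 > K2 = 625; K2/α21 = 625/0.642 = 974 > K1 = 626.
Since both inequalities hold, each species can invade when rare, so the interior equilibrium is stable.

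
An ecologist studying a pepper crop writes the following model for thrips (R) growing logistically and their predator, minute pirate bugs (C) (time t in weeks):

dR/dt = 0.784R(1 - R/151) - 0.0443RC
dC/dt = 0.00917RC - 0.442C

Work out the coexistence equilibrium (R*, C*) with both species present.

R* ≈ 48.2, C* ≈ 12

From dC/dt = 0 with C > 0: 0.00917R* = 0.442, so R* = 48.2.
Substitute into dR/dt = 0: 0.784(1 - 48.2/151) = 0.0443C*.
The bracket is 0.681, giving C* = 0.534/0.0443 = 12.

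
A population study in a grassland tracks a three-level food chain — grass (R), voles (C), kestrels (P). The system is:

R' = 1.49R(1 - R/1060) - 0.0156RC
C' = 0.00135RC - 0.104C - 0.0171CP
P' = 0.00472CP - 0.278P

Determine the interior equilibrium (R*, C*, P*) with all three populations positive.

R* ≈ 406, C* ≈ 58.9, P* ≈ 26

From dP/dt = 0: 0.00472C* = 0.278, so C* = 58.9.
From dR/dt = 0: 1.49(1 - R*/1060) = 0.0156·58.9, giving R* = 1060·(1 - 0.617) = 406.
From dC/dt = 0: 0.00135·406 - 0.104 = 0.0171P*, so P* = 0.445/0.0171 = 26.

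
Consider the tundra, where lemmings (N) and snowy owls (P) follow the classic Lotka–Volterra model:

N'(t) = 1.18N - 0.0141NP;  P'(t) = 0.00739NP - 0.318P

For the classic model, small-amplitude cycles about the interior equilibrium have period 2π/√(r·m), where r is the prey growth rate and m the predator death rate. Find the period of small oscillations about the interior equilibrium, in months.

Here r = 1.18 and m = 0.318, so r·m = 0.375.
ω = √0.375 = 0.613 per month, hence T = 2π/ω ≈ 10.3 months.

T ≈ 10.3 months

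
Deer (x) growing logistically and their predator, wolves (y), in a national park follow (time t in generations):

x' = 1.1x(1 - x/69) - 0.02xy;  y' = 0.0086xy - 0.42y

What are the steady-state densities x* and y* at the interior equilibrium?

From dy/dt = 0 with y > 0: 0.0086x* = 0.42, so x* = 48.8.
Substitute into dx/dt = 0: 1.1(1 - 48.8/69) = 0.02y*.
The bracket is 0.292, giving y* = 0.321/0.02 = 16.1.

x* ≈ 48.8, y* ≈ 16.1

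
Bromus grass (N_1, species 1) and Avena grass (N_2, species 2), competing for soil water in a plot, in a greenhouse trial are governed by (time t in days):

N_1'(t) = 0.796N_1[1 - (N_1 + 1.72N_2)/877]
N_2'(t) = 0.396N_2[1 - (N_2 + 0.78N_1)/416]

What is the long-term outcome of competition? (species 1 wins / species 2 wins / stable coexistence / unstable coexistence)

species 1 excludes species 2

Compare the nullcline intercepts: K1/α12 = 877/1.72 = 510 > K2 = 416; K2/α21 = 416/0.78 = 533 < K1 = 877.
Since the inequalities point opposite ways, species 1 can invade but species 2 cannot.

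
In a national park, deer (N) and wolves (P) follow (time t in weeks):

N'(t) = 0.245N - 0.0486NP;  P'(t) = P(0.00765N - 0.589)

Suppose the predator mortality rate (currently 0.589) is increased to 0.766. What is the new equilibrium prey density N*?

At the interior fixed point, setting dP/dt = 0 with P > 0 fixes N* = (predator death rate)/(NP coefficient) — independent of the other coefficients.
With the change, N* = 0.766/0.00765 = 100; it rises from 77.

N* ≈ 100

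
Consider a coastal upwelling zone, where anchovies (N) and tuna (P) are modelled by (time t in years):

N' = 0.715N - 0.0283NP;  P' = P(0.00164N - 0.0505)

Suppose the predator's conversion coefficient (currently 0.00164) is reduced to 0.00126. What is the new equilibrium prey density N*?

N* ≈ 40.1

At the interior fixed point, setting dP/dt = 0 with P > 0 fixes N* = (predator death rate)/(NP coefficient) — independent of the other coefficients.
With the change, N* = 0.0505/0.00126 = 40.1; it rises from 30.8.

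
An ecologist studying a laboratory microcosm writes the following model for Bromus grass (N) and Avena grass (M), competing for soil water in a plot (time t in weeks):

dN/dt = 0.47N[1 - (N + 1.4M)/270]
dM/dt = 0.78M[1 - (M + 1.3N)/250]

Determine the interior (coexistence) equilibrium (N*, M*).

Setting both brackets to zero gives the nullclines N + 1.4M = 270 and 1.3N + M = 250.
Substituting M = 250 - 1.3N into the first: N(1 - 1.4·1.3) = 270 - 1.4·250.
So N* = -80/-0.82 = 97.6, and then M* = 250 - 1.3·97.6 = 123.

N* ≈ 97.6, M* ≈ 123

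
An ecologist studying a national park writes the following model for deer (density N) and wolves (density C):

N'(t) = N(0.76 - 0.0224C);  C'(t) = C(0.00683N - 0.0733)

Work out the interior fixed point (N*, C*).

N* ≈ 10.7, C* ≈ 33.9

Set dC/dt = 0 with C > 0: 0.00683N - 0.0733 = 0, so N* = 0.0733/0.00683 = 10.7.
Set dN/dt = 0 with N > 0: 0.76 - 0.0224C = 0, so C* = 0.76/0.0224 = 33.9.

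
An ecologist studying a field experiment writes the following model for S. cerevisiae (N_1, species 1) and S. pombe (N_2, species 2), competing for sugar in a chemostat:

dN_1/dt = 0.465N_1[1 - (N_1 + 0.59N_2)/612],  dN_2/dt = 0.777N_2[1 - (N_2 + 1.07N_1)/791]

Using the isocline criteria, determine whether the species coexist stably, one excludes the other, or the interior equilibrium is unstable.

stable coexistence

Compare the nullcline intercepts: K1/α12 = 612/0.59 = 1040 > K2 = 791; K2/α21 = 791/1.07 = 739 > K1 = 612.
Since both inequalities hold, each species can invade when rare, so the interior equilibrium is stable.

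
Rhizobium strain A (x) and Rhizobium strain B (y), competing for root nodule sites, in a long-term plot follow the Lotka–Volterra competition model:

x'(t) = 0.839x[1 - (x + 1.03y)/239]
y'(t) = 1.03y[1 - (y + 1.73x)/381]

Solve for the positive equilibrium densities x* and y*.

x* ≈ 196, y* ≈ 41.5

Setting both brackets to zero gives the nullclines x + 1.03y = 239 and 1.73x + y = 381.
Substituting y = 381 - 1.73x into the first: x(1 - 1.03·1.73) = 239 - 1.03·381.
So x* = -153/-0.782 = 196, and then y* = 381 - 1.73·196 = 41.5.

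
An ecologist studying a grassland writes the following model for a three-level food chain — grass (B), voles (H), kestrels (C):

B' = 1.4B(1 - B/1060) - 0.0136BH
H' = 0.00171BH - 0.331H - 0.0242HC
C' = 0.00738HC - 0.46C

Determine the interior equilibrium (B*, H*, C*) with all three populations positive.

B* ≈ 418, H* ≈ 62.3, C* ≈ 15.9

From dC/dt = 0: 0.00738H* = 0.46, so H* = 62.3.
From dB/dt = 0: 1.4(1 - B*/1060) = 0.0136·62.3, giving B* = 1060·(1 - 0.605) = 418.
From dH/dt = 0: 0.00171·418 - 0.331 = 0.0242C*, so C* = 0.384/0.0242 = 15.9.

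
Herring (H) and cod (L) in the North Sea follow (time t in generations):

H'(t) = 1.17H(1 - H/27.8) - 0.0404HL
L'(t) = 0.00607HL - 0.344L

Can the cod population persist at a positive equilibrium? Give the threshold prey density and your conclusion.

Threshold H = 56.7; K < 56.7, so no, the predator goes extinct.

The predator equation gives dL/dt > 0 only when H > 0.344/0.00607 = 56.7.
Without the predator, H → K = 27.8. Since 27.8 < 56.7, the predator cannot invade.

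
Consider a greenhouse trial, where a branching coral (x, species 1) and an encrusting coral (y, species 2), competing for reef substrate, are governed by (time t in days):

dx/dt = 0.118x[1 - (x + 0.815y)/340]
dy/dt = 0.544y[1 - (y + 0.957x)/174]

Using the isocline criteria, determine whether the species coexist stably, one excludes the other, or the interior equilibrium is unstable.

species 1 excludes species 2

Compare the nullcline intercepts: K1/α12 = 340/0.815 = 417 > K2 = 174; K2/α21 = 174/0.957 = 182 < K1 = 340.
Since the inequalities point opposite ways, species 1 can invade but species 2 cannot.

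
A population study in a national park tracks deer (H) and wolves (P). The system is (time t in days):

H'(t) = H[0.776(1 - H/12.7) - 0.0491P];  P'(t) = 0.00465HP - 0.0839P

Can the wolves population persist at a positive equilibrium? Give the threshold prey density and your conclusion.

Threshold H = 18; K < 18, so no, the predator goes extinct.

The predator equation gives dP/dt > 0 only when H > 0.0839/0.00465 = 18.
Without the predator, H → K = 12.7. Since 12.7 < 18, the predator cannot invade.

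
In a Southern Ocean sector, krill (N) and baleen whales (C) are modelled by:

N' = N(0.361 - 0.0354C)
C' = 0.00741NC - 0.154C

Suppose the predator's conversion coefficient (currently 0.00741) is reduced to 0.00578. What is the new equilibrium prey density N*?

At the interior fixed point, setting dC/dt = 0 with C > 0 fixes N* = (predator death rate)/(NC coefficient) — independent of the other coefficients.
With the change, N* = 0.154/0.00578 = 26.6; it rises from 20.8.

N* ≈ 26.6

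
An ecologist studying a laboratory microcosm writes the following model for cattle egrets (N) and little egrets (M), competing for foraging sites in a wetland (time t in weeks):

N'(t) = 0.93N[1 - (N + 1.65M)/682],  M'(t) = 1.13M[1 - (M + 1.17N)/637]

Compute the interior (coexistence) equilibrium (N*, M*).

Setting both brackets to zero gives the nullclines N + 1.65M = 682 and 1.17N + M = 637.
Substituting M = 637 - 1.17N into the first: N(1 - 1.65·1.17) = 682 - 1.65·637.
So N* = -369/-0.93 = 397, and then M* = 637 - 1.17·397 = 173.

N* ≈ 397, M* ≈ 173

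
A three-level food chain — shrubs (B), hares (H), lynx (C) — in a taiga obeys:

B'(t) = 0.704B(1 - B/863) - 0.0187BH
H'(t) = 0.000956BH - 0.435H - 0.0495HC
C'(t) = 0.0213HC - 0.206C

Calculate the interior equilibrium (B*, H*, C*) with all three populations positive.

From dC/dt = 0: 0.0213H* = 0.206, so H* = 9.67.
From dB/dt = 0: 0.704(1 - B*/863) = 0.0187·9.67, giving B* = 863·(1 - 0.257) = 641.
From dH/dt = 0: 0.000956·641 - 0.435 = 0.0495C*, so C* = 0.178/0.0495 = 3.6.

B* ≈ 641, H* ≈ 9.67, C* ≈ 3.6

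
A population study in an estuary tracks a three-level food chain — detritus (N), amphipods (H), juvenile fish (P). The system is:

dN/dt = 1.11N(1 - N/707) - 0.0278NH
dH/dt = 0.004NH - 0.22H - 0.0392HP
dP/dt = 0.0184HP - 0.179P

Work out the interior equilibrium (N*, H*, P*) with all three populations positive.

From dP/dt = 0: 0.0184H* = 0.179, so H* = 9.73.
From dN/dt = 0: 1.11(1 - N*/707) = 0.0278·9.73, giving N* = 707·(1 - 0.244) = 535.
From dH/dt = 0: 0.004·535 - 0.22 = 0.0392P*, so P* = 1.92/0.0392 = 49.

N* ≈ 535, H* ≈ 9.73, P* ≈ 49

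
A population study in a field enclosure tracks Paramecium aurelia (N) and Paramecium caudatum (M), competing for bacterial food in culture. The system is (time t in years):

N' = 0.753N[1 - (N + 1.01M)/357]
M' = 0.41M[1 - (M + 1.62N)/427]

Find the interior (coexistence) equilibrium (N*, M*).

Setting both brackets to zero gives the nullclines N + 1.01M = 357 and 1.62N + M = 427.
Substituting M = 427 - 1.62N into the first: N(1 - 1.01·1.62) = 357 - 1.01·427.
So N* = -74.3/-0.636 = 117, and then M* = 427 - 1.62·117 = 238.

N* ≈ 117, M* ≈ 238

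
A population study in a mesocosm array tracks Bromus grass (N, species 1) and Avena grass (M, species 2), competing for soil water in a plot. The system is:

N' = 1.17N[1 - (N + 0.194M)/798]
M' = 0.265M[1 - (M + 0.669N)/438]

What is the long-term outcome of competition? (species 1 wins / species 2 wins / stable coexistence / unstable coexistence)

Compare the nullcline intercepts: K1/α12 = 798/0.194 = 4110 > K2 = 438; K2/α21 = 438/0.669 = 655 < K1 = 798.
Since the inequalities point opposite ways, species 1 can invade but species 2 cannot.

species 1 excludes species 2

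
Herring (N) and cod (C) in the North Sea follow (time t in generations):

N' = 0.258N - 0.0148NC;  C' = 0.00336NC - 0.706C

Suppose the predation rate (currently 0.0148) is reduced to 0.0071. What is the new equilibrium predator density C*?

At the interior fixed point, setting dN/dt = 0 with N > 0 fixes C* = (prey growth rate)/(NC coefficient) — independent of the other coefficients.
With the change, C* = 0.258/0.0071 = 36.3; it rises from 17.4.

C* ≈ 36.3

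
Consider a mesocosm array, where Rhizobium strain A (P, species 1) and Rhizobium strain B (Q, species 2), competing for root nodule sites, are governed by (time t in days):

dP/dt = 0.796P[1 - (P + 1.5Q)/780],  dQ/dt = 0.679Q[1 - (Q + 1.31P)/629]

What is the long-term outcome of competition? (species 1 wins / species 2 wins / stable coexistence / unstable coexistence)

Compare the nullcline intercepts: K1/α12 = 780/1.5 = 520 < K2 = 629; K2/α21 = 629/1.31 = 480 < K1 = 780.
Since both are reversed, neither can invade when rare; the interior point is a saddle.

unstable coexistence (outcome depends on initial conditions)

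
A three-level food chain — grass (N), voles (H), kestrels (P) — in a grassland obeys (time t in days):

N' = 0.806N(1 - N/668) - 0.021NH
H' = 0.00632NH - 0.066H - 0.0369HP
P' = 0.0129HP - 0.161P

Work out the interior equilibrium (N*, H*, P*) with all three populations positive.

N* ≈ 451, H* ≈ 12.5, P* ≈ 75.4

From dP/dt = 0: 0.0129H* = 0.161, so H* = 12.5.
From dN/dt = 0: 0.806(1 - N*/668) = 0.021·12.5, giving N* = 668·(1 - 0.325) = 451.
From dH/dt = 0: 0.00632·451 - 0.066 = 0.0369P*, so P* = 2.78/0.0369 = 75.4.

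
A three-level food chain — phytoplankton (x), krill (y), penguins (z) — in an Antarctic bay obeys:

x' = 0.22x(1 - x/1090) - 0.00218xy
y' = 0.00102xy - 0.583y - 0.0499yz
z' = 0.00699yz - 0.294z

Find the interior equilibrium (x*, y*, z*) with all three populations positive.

From dz/dt = 0: 0.00699y* = 0.294, so y* = 42.1.
From dx/dt = 0: 0.22(1 - x*/1090) = 0.00218·42.1, giving x* = 1090·(1 - 0.417) = 636.
From dy/dt = 0: 0.00102·636 - 0.583 = 0.0499z*, so z* = 0.0654/0.0499 = 1.31.

x* ≈ 636, y* ≈ 42.1, z* ≈ 1.31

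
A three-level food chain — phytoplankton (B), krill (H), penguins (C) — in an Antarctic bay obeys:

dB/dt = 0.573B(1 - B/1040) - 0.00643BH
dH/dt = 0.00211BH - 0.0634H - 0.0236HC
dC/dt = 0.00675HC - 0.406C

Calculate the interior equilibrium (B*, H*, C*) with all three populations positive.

From dC/dt = 0: 0.00675H* = 0.406, so H* = 60.1.
From dB/dt = 0: 0.573(1 - B*/1040) = 0.00643·60.1, giving B* = 1040·(1 - 0.675) = 338.
From dH/dt = 0: 0.00211·338 - 0.0634 = 0.0236C*, so C* = 0.65/0.0236 = 27.5.

B* ≈ 338, H* ≈ 60.1, C* ≈ 27.5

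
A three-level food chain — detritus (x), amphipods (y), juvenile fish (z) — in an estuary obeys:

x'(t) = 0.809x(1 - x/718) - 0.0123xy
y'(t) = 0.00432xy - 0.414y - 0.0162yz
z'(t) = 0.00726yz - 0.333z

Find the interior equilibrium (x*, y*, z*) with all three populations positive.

x* ≈ 217, y* ≈ 45.9, z* ≈ 32.4

From dz/dt = 0: 0.00726y* = 0.333, so y* = 45.9.
From dx/dt = 0: 0.809(1 - x*/718) = 0.0123·45.9, giving x* = 718·(1 - 0.697) = 217.
From dy/dt = 0: 0.00432·217 - 0.414 = 0.0162z*, so z* = 0.525/0.0162 = 32.4.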